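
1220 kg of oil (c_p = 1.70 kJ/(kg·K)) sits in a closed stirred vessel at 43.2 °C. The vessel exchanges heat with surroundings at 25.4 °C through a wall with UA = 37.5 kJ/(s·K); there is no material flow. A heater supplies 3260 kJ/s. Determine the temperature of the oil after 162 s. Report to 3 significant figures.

Heat balance on the well-mixed liquid: M c_p dT/dt = −UA(T − T_amb) + Q̇.
dT/dt = (T_ss − T)/τ with T_ss = T_amb + Q̇/UA = 25.4 + 3260/37.5 = 112.33 °C, τ = M c_p/UA = 1220·1.70/37.5 = 55.307 s.
T approaches T_ss exponentially: T(t) = T_ss + (T₀ − T_ss) e^(−t/τ).
T(162) = 112.33 + (-69.133)·0.053444 = 108.64 °C.

109 °C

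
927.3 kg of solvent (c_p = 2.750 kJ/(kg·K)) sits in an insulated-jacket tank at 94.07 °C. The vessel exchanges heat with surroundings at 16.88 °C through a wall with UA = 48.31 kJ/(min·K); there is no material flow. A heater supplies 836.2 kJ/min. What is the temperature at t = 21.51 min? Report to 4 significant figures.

74.03 °C

Lumped-capacitance energy balance: M c_p dT/dt = UA(T_amb − T) + Q̇.
dT/dt = (T_ss − T)/τ with T_ss = T_amb + Q̇/UA = 16.88 + 836.2/48.31 = 34.1890 °C, τ = M c_p/UA = 927.3·2.750/48.31 = 52.7857 min.
Integrating: T(t) = T_ss + (T₀ − T_ss) e^(−t/τ).
T(21.51) = 34.1890 + (59.8810)·0.665313 = 74.0286 °C.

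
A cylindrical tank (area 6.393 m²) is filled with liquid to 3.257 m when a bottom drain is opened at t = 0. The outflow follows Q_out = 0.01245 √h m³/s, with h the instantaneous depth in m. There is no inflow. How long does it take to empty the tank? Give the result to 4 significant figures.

A dh/dt = −Q_out = −0.01245 √h.
∫ h^(−1/2) dh = −(0.01245/A) ∫ dt, giving 2√h = 2√h₀ − (0.01245/A) t.
Set h = 0: 2√h₀ = (0.01245/A) t_empty ⇒ t_empty = 2A√h₀/0.01245.
t_empty = 2·6.393·√3.257/0.01245 = 12.7860·1.80472/0.01245 = 1853.42 s.

1853 s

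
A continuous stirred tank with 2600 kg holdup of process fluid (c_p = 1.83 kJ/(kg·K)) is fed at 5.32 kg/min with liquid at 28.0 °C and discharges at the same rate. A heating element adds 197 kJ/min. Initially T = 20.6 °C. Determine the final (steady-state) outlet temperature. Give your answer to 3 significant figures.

First-law balance (no shaft work): M c_p dT/dt = ṁ c_p (T_in − T) + 197.
At steady state dT/dt = 0 ⇒ T_ss = T_in + Q̇/(ṁ c_p) = 28.0 + 197/(5.32·1.83) = 48.235 °C.

48.2 °C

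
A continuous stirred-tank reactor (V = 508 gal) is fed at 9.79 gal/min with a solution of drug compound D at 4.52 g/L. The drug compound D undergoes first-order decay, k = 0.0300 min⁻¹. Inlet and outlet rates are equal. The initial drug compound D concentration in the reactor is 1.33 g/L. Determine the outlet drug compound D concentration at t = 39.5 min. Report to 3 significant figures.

Accumulation = in − out − consumed: V dC/dt = Q C_in − Q C − k V C.
This is linear with rate a = Q/V + k = 0.049272 min⁻¹.
C_ss = Q C_in/(Q + kV) = 1.7679 g/L; C(t) = C_ss + (C₀ − C_ss) e^(−a t).
C(39.5) = 1.7679 + (-0.43791)·e^(−0.049272·39.5) = 1.7679 + (-0.43791)·0.14281 = 1.7054 g/L.

1.71 g/L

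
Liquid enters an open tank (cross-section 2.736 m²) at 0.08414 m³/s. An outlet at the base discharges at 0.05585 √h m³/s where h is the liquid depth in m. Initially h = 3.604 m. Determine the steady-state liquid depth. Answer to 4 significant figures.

Level balance: A dh/dt = 0.08414 − 0.05585 √h. Setting dh/dt = 0:
Q_in = 0.05585 √h_ss ⇒ √h_ss = 0.08414/0.05585 = 1.50654.
h_ss = 1.50654² = 2.26965 m. (Since h₀ = 3.604 m > h_ss, the level will fall toward this value.)

2.270 m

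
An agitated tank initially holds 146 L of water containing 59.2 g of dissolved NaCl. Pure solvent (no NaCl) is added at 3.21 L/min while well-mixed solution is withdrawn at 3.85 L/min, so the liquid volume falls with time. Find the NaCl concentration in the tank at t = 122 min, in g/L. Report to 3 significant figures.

0.00873 g/L

Let m(t) be the amount of NaCl. Volume: V(t) = V₀ + (Q_in − Q_out) t = 146 − 0.64000 t; V(122) = 67.920 L.
Solute balance: dm/dt = 0 − Q_out C = −Q_out m/V(t).
Separate: dm/m = −Q_out dt/V(t) ⇒ ln(m/m₀) = −(Q_out/(Q_in−Q_out)) ln(V/V₀).
m = m₀ (V₀/V)^(Q_out/(Q_in−Q_out)) = 59.2 × (146/67.920)^(-6.0156) = 0.59292 g.
C = m/V = 0.59292/67.920 = 0.0087297 g/L.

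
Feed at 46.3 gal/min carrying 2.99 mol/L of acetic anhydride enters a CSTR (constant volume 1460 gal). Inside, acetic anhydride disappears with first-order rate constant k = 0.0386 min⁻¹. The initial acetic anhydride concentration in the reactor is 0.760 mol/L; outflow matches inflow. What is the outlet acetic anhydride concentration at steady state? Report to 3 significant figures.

Accumulation = in − out − consumed: V dC/dt = Q C_in − Q C − k V C.
Steady state (dC/dt = 0): C_ss = Q C_in/(Q + kV) = C_in/(1 + kV/Q).
C_ss = 46.3·2.99/(46.3 + 0.0386·1460) = 138.44/102.66 = 1.3486 mol/L.

1.35 mol/L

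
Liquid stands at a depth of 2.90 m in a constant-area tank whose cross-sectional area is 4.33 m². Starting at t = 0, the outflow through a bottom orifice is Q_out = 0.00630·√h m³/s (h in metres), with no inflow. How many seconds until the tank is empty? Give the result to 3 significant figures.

With no inflow, A dh/dt = −0.00630 √h.
This is separable: 2 d(√h)/dt = −0.00630/A, so √h = √h₀ − (0.00630/(2A)) t.
Set h = 0: 2√h₀ = (0.00630/A) t_empty ⇒ t_empty = 2A√h₀/0.00630.
t_empty = 2·4.33·√2.90/0.00630 = 8.6600·1.7029/0.00630 = 2340.9 s.

2340 s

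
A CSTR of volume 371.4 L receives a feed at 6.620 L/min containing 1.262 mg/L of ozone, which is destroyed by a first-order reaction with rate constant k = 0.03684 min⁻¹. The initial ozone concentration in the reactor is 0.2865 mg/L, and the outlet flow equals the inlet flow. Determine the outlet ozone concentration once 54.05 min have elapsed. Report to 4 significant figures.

Species balance: V dC/dt = Q C_in − Q C − k V C.
This is linear with rate a = Q/V + k = 0.0546644 min⁻¹.
C_ss = Q C_in/(Q + kV) = 0.411501 mg/L; C(t) = C_ss + (C₀ − C_ss) e^(−a t).
C(54.05) = 0.411501 + (-0.125001)·e^(−0.0546644·54.05) = 0.411501 + (-0.125001)·0.0520988 = 0.404988 mg/L.

0.4050 mg/L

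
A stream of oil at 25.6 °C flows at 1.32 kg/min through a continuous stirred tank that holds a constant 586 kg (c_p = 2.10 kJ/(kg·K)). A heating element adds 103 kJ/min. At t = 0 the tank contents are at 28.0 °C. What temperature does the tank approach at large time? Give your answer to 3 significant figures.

62.8 °C

Unsteady energy balance on the tank contents: M c_p dT/dt = ṁ c_p (T_in − T) + 103.
At steady state dT/dt = 0 ⇒ T_ss = T_in + Q̇/(ṁ c_p) = 25.6 + 103/(1.32·2.10) = 62.757 °C.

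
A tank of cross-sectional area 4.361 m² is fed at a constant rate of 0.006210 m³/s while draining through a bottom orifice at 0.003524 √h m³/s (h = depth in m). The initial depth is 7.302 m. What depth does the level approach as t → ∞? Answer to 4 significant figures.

3.105 m

Level balance: A dh/dt = 0.006210 − 0.003524 √h. Setting dh/dt = 0:
Q_in = 0.003524 √h_ss ⇒ √h_ss = 0.006210/0.003524 = 1.76220.
h_ss = 1.76220² = 3.10536 m. (Since h₀ = 7.302 m > h_ss, the level will fall toward this value.)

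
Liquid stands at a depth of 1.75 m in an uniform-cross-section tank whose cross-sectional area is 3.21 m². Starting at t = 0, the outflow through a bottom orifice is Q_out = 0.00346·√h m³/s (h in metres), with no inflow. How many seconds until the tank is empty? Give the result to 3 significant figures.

2450 s

Accumulation of liquid (constant cross-section A): A dh/dt = −0.00346 √h.
∫ h^(−1/2) dh = −(0.00346/A) ∫ dt, giving 2√h = 2√h₀ − (0.00346/A) t.
Tank is empty when √h = 0: t_empty = 2A√h₀/0.00346.
t_empty = 2·3.21·√1.75/0.00346 = 6.4200·1.3229/0.00346 = 2454.6 s.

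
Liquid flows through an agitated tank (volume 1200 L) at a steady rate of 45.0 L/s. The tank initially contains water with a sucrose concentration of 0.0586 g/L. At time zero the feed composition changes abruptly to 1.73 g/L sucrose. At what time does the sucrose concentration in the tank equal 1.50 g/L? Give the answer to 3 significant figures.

Species balance: V dC/dt = Q(C_in − C) ⇒ τ = V/Q = 26.667 s.
C(t) = C_in + (C₀ − C_in) e^(−t/τ). Set C = 1.50 and solve for t:
e^(−t/τ) = (C − C_in)/(C₀ − C_in) = (1.50 − 1.73)/(0.0586 − 1.73) = 0.13761
t = −τ ln(…) = 26.667 × 1.9833 = 52.889 s.

52.9 s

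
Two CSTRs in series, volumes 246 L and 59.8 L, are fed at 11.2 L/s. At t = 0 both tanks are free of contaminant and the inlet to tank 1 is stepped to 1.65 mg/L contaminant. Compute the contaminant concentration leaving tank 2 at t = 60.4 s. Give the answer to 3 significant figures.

1.51 mg/L

Each tank obeys Vᵢ dCᵢ/dt = Q(Cᵢ₋₁ − Cᵢ), so τᵢ = Vᵢ/Q.
τ₁ = 246/11.2 = 21.964 s; τ₂ = 59.8/11.2 = 5.3393 s.
Tank 1: C₁ = C_in(1 − e^(−t/τ₁)). Tank 2 (τ₁ ≠ τ₂): C₂ = C_in[1 − (τ₁ e^(−t/τ₁) − τ₂ e^(−t/τ₂))/(τ₁ − τ₂)].
At t = 60.4: e^(−t/τ₁) = 0.063933, e^(−t/τ₂) = 1.2221e-05.
C₂ = 1.65·[1 − (21.964·0.063933 − 5.3393·1.2221e-05)/(16.625)] = 1.65·0.91554 = 1.5106 mg/L.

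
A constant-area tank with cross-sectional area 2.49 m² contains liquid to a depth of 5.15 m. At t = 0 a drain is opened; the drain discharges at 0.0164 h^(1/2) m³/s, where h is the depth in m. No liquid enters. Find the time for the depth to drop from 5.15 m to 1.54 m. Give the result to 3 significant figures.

Volume balance on the tank: A dh/dt = −0.0164 √h.
∫ h^(−1/2) dh = −(0.0164/A) ∫ dt, giving 2√h = 2√h₀ − (0.0164/A) t.
t = 2A(√h₀ − √h)/0.0164 = 2·2.49·(√5.15 − √1.54)/0.0164
  = 4.9800 × (2.2694 − 1.2410) / 0.0164 = 312.28 s.

312 s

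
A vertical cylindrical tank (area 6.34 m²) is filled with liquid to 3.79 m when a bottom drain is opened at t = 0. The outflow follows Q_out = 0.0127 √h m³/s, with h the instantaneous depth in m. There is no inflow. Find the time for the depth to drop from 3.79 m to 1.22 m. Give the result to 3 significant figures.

841 s

With no inflow, A dh/dt = −0.0127 √h.
This is separable: 2 d(√h)/dt = −0.0127/A, so √h = √h₀ − (0.0127/(2A)) t.
t = 2A(√h₀ − √h)/0.0127 = 2·6.34·(√3.79 − √1.22)/0.0127
  = 12.680 × (1.9468 − 1.1045) / 0.0127 = 840.93 s.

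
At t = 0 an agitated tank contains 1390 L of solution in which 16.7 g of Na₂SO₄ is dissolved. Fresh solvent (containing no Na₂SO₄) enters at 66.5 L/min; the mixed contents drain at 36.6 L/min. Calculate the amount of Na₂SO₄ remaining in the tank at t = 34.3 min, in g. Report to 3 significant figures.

8.49 g

Let m(t) be the amount of Na₂SO₄. Volume: V(t) = V₀ + (Q_in − Q_out) t = 1390 + 29.900 t; V(34.3) = 2415.6 L.
Species balance (pure solvent in): dm/dt = −Q_out · m/V(t).
Separate: dm/m = −Q_out dt/V(t) ⇒ ln(m/m₀) = −(Q_out/(Q_in−Q_out)) ln(V/V₀).
m = m₀ (V₀/V)^(Q_out/(Q_in−Q_out)) = 16.7 × (1390/2415.6)^(1.2241) = 8.4905 g.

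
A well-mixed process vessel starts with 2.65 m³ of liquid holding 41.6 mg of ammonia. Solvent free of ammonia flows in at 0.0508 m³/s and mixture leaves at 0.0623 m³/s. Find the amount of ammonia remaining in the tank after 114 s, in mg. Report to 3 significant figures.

1.03 mg

Total volume: dV/dt = Q_in − Q_out = -0.011500 m³/s, so V(t) = 2.65 − 0.011500 t and V(114) = 1.3390 m³.
Species balance (pure solvent in): dm/dt = −Q_out · m/V(t).
dm/m = −Q_out dt/(V₀ − 0.011500 t); integrating gives ln(m/m₀) = −(Q_out/(Q_in−Q_out)) ln(V/V₀).
m = m₀ (V₀/V)^(Q_out/(Q_in−Q_out)) = 41.6 × (2.65/1.3390)^(-5.4174) = 1.0304 mg.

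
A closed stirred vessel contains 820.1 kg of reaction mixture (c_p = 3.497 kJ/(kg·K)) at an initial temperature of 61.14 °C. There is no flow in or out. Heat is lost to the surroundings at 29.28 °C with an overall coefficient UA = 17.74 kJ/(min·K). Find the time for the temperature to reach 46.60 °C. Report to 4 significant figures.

98.53 min

Heat balance on the well-mixed liquid: M c_p dT/dt = −UA(T − T_amb).
τ = M c_p/UA = 161.662 min; T_ss = T_amb = 29.2800 °C.
T(t) = T_ss + (T₀ − T_ss)e^(−t/τ); set T = 46.60:
t = −τ ln[(T − T_ss)/(T₀ − T_ss)] = −161.662 · ln(0.543628) = 98.5315 min.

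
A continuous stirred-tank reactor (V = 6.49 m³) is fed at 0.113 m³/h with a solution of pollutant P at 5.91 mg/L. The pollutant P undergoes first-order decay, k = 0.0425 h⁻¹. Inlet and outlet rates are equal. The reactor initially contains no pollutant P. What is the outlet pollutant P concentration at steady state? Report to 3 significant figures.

Species balance: V dC/dt = Q C_in − Q C − k V C.
At steady state: 0 = Q C_in − (Q + kV) C_ss, so C_ss = Q C_in/(Q + kV).
C_ss = 0.113·5.91/(0.113 + 0.0425·6.49) = 0.66783/0.38883 = 1.7176 mg/L.

1.72 mg/L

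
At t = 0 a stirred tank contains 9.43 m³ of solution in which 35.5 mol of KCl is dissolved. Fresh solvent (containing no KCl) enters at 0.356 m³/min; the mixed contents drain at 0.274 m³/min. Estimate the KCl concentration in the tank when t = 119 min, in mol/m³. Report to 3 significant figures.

Total volume: dV/dt = Q_in − Q_out = 0.082000 m³/min, so V(t) = 9.43 + 0.082000 t and V(119) = 19.188 m³.
No KCl enters, so dm/dt = −Q_out · (m/V).
dm/m = −Q_out dt/(V₀ + 0.082000 t); integrating gives ln(m/m₀) = −(Q_out/(Q_in−Q_out)) ln(V/V₀).
m = m₀ (V₀/V)^(Q_out/(Q_in−Q_out)) = 35.5 × (9.43/19.188)^(3.3415) = 3.3062 mol.
C = m/V = 3.3062/19.188 = 0.17230 mol/m³.

0.172 mol/m³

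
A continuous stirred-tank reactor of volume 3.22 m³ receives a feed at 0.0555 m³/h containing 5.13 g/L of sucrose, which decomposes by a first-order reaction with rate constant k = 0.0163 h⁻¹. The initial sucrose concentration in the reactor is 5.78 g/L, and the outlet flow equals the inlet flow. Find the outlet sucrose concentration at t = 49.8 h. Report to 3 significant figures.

V dC/dt = Q(C_in − C) − k V C.
This is linear with rate a = Q/V + k = 0.033536 h⁻¹.
C_ss = Q C_in/(Q + kV) = 2.6366 g/L; C(t) = C_ss + (C₀ − C_ss) e^(−a t).
C(49.8) = 2.6366 + (3.1434)·e^(−0.033536·49.8) = 2.6366 + (3.1434)·0.18823 = 3.2283 g/L.

3.23 g/L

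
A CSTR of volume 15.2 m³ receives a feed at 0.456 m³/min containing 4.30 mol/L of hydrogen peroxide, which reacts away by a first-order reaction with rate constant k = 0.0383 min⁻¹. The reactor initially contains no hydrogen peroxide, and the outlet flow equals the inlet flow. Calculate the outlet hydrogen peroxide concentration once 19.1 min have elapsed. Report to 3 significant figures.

1.38 mol/L

V dC/dt = Q(C_in − C) − k V C.
dC/dt = (Q/V) C_in − (Q/V + k) C; effective rate a = Q/V + k = 0.030000 + 0.0383 = 0.068300 min⁻¹.
C_ss = Q C_in/(Q + kV) = 1.8887 mol/L; C(t) = C_ss + (C₀ − C_ss) e^(−a t).
C(19.1) = 1.8887 + (-1.8887)·e^(−0.068300·19.1) = 1.8887 + (-1.8887)·0.27130 = 1.3763 mol/L.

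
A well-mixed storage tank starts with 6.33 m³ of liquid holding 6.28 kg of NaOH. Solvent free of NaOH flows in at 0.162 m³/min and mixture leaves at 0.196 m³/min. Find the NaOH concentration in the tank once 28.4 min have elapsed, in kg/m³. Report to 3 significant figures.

0.451 kg/m³

Let m(t) be the amount of NaOH. Volume: V(t) = V₀ + (Q_in − Q_out) t = 6.33 − 0.034000 t; V(28.4) = 5.3644 m³.
No NaOH enters, so dm/dt = −Q_out · (m/V).
Separate: dm/m = −Q_out dt/V(t) ⇒ ln(m/m₀) = −(Q_out/(Q_in−Q_out)) ln(V/V₀).
m = m₀ (V₀/V)^(Q_out/(Q_in−Q_out)) = 6.28 × (6.33/5.3644)^(-5.7647) = 2.4187 kg.
C = m/V = 2.4187/5.3644 = 0.45088 kg/m³.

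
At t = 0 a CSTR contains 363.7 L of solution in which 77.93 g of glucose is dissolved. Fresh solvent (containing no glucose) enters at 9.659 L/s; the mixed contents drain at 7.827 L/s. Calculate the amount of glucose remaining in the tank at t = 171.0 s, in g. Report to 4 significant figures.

5.482 g

Total volume: dV/dt = Q_in − Q_out = 1.83200 L/s, so V(t) = 363.7 + 1.83200 t and V(171.0) = 676.972 L.
Species balance (pure solvent in): dm/dt = −Q_out · m/V(t).
Separate: dm/m = −Q_out dt/V(t) ⇒ ln(m/m₀) = −(Q_out/(Q_in−Q_out)) ln(V/V₀).
m = m₀ (V₀/V)^(Q_out/(Q_in−Q_out)) = 77.93 × (363.7/676.972)^(4.27238) = 5.48150 g.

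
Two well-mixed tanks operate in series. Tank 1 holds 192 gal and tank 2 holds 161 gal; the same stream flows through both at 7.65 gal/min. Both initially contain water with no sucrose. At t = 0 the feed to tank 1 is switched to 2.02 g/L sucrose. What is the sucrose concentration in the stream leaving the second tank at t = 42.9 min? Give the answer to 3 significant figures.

Each tank obeys Vᵢ dCᵢ/dt = Q(Cᵢ₋₁ − Cᵢ), so τᵢ = Vᵢ/Q.
τ₁ = 192/7.65 = 25.098 min; τ₂ = 161/7.65 = 21.046 min.
Tank 1: C₁ = C_in(1 − e^(−t/τ₁)). Tank 2 (τ₁ ≠ τ₂): C₂ = C_in[1 − (τ₁ e^(−t/τ₁) − τ₂ e^(−t/τ₂))/(τ₁ − τ₂)].
At t = 42.9: e^(−t/τ₁) = 0.18099, e^(−t/τ₂) = 0.13023.
C₂ = 2.02·[1 − (25.098·0.18099 − 21.046·0.13023)/(4.0523)] = 2.02·0.55539 = 1.1219 g/L.

1.12 g/L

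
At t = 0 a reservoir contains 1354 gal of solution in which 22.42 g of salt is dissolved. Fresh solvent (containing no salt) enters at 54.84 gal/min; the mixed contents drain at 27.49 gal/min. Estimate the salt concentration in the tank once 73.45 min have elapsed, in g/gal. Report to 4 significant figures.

Let m(t) be the amount of salt. Volume: V(t) = V₀ + (Q_in − Q_out) t = 1354 + 27.3500 t; V(73.45) = 3362.86 gal.
Species balance (pure solvent in): dm/dt = −Q_out · m/V(t).
Separate: dm/m = −Q_out dt/V(t) ⇒ ln(m/m₀) = −(Q_out/(Q_in−Q_out)) ln(V/V₀).
m = m₀ (V₀/V)^(Q_out/(Q_in−Q_out)) = 22.42 × (1354/3362.86)^(1.00512) = 8.98511 g.
C = m/V = 8.98511/3362.86 = 0.00267187 g/gal.

0.002672 g/gal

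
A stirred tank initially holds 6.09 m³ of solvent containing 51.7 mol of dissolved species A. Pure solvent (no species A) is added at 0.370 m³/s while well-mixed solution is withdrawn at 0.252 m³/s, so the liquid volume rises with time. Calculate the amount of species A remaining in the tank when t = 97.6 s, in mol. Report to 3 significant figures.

Let m(t) be the amount of species A. Volume: V(t) = V₀ + (Q_in − Q_out) t = 6.09 + 0.11800 t; V(97.6) = 17.607 m³.
Solute balance: dm/dt = 0 − Q_out C = −Q_out m/V(t).
dm/m = −Q_out dt/(V₀ + 0.11800 t); integrating gives ln(m/m₀) = −(Q_out/(Q_in−Q_out)) ln(V/V₀).
m = m₀ (V₀/V)^(Q_out/(Q_in−Q_out)) = 51.7 × (6.09/17.607)^(2.1356) = 5.3561 mol.

5.36 mol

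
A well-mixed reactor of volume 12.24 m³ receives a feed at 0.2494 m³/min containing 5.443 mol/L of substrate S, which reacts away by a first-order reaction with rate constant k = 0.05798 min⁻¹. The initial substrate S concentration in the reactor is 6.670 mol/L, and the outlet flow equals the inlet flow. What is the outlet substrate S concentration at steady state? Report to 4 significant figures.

1.415 mol/L

V dC/dt = Q(C_in − C) − k V C.
At steady state: 0 = Q C_in − (Q + kV) C_ss, so C_ss = Q C_in/(Q + kV).
C_ss = 0.2494·5.443/(0.2494 + 0.05798·12.24) = 1.35748/0.959075 = 1.41541 mol/L.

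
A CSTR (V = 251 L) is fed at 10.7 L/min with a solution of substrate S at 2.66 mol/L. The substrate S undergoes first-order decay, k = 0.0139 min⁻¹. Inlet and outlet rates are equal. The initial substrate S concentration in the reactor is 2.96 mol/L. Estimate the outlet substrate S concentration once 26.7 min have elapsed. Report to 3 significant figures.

2.22 mol/L

V dC/dt = Q(C_in − C) − k V C.
dC/dt = (Q/V) C_in − (Q/V + k) C; effective rate a = Q/V + k = 0.042629 + 0.0139 = 0.056529 min⁻¹.
C_ss = Q C_in/(Q + kV) = 2.0059 mol/L; C(t) = C_ss + (C₀ − C_ss) e^(−a t).
C(26.7) = 2.0059 + (0.95407)·e^(−0.056529·26.7) = 2.0059 + (0.95407)·0.22106 = 2.2168 mol/L.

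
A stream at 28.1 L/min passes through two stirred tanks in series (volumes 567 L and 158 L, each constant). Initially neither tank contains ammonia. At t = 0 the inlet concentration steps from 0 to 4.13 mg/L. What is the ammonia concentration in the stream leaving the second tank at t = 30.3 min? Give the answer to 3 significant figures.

2.86 mg/L

Species balance on tank i: dCᵢ/dt = (Cᵢ₋₁ − Cᵢ)/τᵢ with τᵢ = Vᵢ/Q.
τ₁ = 567/28.1 = 20.178 min; τ₂ = 158/28.1 = 5.6228 min.
Solving the cascade with C₁(0)=C₂(0)=0 gives C₂(t) = C_in[1 − (τ₁ e^(−t/τ₁) − τ₂ e^(−t/τ₂))/(τ₁ − τ₂)].
At t = 30.3: e^(−t/τ₁) = 0.22276, e^(−t/τ₂) = 0.0045675.
C₂ = 4.13·[1 − (20.178·0.22276 − 5.6228·0.0045675)/(14.555)] = 4.13·0.69294 = 2.8619 mg/L.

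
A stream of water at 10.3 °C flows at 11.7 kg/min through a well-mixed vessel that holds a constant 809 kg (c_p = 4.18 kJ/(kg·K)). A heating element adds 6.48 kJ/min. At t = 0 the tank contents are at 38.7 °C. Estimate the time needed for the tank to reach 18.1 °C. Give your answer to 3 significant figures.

Heat balance on the well-mixed liquid: M c_p dT/dt = ṁ c_p (T_in − T) + 6.48.
τ = M/ṁ = 69.145 min; T_ss = T_in + Q̇/(ṁ c_p) = 10.432 °C.
T(t) = T_ss + (T₀ − T_ss) e^(−t/τ). Set T = 18.1:
e^(−t/τ) = (18.1 − 10.432)/(38.7 − 10.432) = 0.27125
t = −69.145 · ln(0.27125) = 90.215 min.

90.2 min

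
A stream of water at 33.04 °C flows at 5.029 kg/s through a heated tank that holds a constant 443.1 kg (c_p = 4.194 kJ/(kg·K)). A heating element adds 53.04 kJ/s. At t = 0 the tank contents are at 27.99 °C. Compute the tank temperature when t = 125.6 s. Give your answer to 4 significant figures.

M c_p dT/dt = ṁ c_p (T_in − T) + Q̇.
τ = M/ṁ = 88.1090 s; T_ss = T_in + Q̇/(ṁ c_p) = 33.04 + 53.04/(5.029·4.194) = 35.5547 °C.
Integrating: T(t) = T_ss + (T₀ − T_ss) e^(−t/τ).
T(125.6) = 35.5547 + (-7.56474)·e^(−125.6/88.1090) = 35.5547 + (-7.56474)·0.240386 = 33.7363 °C.

33.74 °C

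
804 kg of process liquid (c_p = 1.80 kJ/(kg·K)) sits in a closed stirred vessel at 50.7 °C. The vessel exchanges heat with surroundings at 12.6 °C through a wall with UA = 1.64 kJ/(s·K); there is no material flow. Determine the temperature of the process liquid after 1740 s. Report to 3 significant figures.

Lumped-capacitance energy balance: M c_p dT/dt = UA(T_amb − T).
dT/dt = (T_ss − T)/τ with T_ss = T_amb = 12.600 °C, τ = M c_p/UA = 804·1.80/1.64 = 882.44 s.
This is linear first-order; T(t) = T_ss + (T₀ − T_ss) e^(−t/τ).
T(1740) = 12.600 + (38.100)·0.13920 = 17.904 °C.

17.9 °C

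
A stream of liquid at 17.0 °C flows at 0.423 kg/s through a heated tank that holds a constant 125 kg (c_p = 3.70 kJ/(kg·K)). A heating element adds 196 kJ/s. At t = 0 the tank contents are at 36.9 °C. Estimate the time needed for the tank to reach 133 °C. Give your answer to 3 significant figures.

719 s

First-law balance (no shaft work): M c_p dT/dt = ṁ c_p (T_in − T) + 196.
τ = M/ṁ = 295.51 s; T_ss = T_in + Q̇/(ṁ c_p) = 142.23 °C.
T(t) = T_ss + (T₀ − T_ss) e^(−t/τ). Set T = 133:
e^(−t/τ) = (133 − 142.23)/(36.9 − 142.23) = 0.087643
t = −295.51 · ln(0.087643) = 719.41 s.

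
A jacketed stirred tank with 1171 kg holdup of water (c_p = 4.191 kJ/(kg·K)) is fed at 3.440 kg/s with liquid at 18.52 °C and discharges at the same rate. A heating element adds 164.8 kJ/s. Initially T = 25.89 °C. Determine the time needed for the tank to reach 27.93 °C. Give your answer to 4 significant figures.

First-law balance (no shaft work): M c_p dT/dt = ṁ c_p (T_in − T) + 164.8.
τ = M/ṁ = 340.407 s; T_ss = T_in + Q̇/(ṁ c_p) = 29.9509 °C.
T(t) = T_ss + (T₀ − T_ss) e^(−t/τ). Set T = 27.93:
e^(−t/τ) = (27.93 − 29.9509)/(25.89 − 29.9509) = 0.497651
t = −340.407 · ln(0.497651) = 237.555 s.

237.6 s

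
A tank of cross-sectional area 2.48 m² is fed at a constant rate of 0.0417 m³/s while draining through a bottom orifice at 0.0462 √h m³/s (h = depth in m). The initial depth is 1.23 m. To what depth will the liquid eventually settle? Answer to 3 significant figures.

0.815 m

A dh/dt = Q_in − 0.0462 √h. Steady state requires inflow = outflow:
Q_in = 0.0462 √h_ss ⇒ √h_ss = 0.0417/0.0462 = 0.90260.
h_ss = 0.90260² = 0.81468 m. (Since h₀ = 1.23 m > h_ss, the level will fall toward this value.)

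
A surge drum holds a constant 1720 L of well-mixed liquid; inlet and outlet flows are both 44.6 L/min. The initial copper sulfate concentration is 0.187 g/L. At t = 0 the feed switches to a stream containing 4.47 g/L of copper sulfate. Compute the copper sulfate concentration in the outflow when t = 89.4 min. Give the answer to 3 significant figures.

4.05 g/L

Accumulation = in − out for the solute gives V dC/dt = Q(C_in − C).
So dC/dt = (C_in − C)/τ with τ = V/Q = 1720/44.6 = 38.565 min.
C approaches C_in exponentially: C(t) = C_in + (C₀ − C_in) e^(−t/τ).
C(89.4) = 4.47 + (0.187 − 4.47)·e^(−89.4/38.565) = 4.47 + (-4.2830)·0.098454 = 4.0483 g/L.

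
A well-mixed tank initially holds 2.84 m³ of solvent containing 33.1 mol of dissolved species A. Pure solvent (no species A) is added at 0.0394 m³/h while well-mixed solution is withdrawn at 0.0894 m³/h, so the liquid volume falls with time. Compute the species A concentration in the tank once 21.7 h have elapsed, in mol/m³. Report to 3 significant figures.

7.98 mol/m³

Let m(t) be the amount of species A. Volume: V(t) = V₀ + (Q_in − Q_out) t = 2.84 − 0.050000 t; V(21.7) = 1.7550 m³.
No species A enters, so dm/dt = −Q_out · (m/V).
Separate: dm/m = −Q_out dt/V(t) ⇒ ln(m/m₀) = −(Q_out/(Q_in−Q_out)) ln(V/V₀).
m = m₀ (V₀/V)^(Q_out/(Q_in−Q_out)) = 33.1 × (2.84/1.7550)^(-1.7880) = 13.998 mol.
C = m/V = 13.998/1.7550 = 7.9760 mol/m³.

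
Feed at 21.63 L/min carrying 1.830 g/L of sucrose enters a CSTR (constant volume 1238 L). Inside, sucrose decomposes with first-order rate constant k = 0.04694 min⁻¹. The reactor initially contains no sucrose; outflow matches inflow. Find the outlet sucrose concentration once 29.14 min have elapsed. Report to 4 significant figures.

0.4204 g/L

V dC/dt = Q(C_in − C) − k V C.
dC/dt = (Q/V) C_in − (Q/V + k) C; effective rate a = Q/V + k = 0.0174717 + 0.04694 = 0.0644117 min⁻¹.
C_ss = Q C_in/(Q + kV) = 0.496389 g/L; C(t) = C_ss + (C₀ − C_ss) e^(−a t).
C(29.14) = 0.496389 + (-0.496389)·e^(−0.0644117·29.14) = 0.496389 + (-0.496389)·0.153055 = 0.420414 g/L.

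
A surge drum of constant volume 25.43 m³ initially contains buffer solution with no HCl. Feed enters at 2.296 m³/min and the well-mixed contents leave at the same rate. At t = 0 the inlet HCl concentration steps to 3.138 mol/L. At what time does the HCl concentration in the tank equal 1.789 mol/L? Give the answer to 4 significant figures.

Species balance: V dC/dt = Q(C_in − C) ⇒ τ = V/Q = 11.0758 min.
C(t) = C_in + (C₀ − C_in) e^(−t/τ). Set C = 1.789 and solve for t:
e^(−t/τ) = (C − C_in)/(C₀ − C_in) = (1.789 − 3.138)/(0 − 3.138) = 0.429892
t = −τ ln(…) = 11.0758 × 0.844222 = 9.35042 min.

9.350 min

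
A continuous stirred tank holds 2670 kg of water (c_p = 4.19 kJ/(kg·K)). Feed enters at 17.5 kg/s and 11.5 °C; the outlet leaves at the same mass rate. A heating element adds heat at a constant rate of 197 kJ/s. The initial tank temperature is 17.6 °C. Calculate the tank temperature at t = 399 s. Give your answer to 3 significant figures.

14.4 °C

M c_p dT/dt = ṁ c_p (T_in − T) + Q̇.
Rearrange: dT/dt = (T_ss − T)/τ with τ = M/ṁ = 152.57 s and T_ss = T_in + Q̇/(ṁ c_p) = 14.187 °C.
Integrating: T(t) = T_ss + (T₀ − T_ss) e^(−t/τ).
T(399) = 14.187 + (3.4133)·e^(−399/152.57) = 14.187 + (3.4133)·0.073155 = 14.436 °C.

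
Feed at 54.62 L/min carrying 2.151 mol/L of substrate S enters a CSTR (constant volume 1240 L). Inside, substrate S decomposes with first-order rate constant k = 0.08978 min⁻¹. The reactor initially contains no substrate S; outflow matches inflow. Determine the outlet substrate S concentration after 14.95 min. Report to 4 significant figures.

0.6122 mol/L

Accumulation = in − out − consumed: V dC/dt = Q C_in − Q C − k V C.
This is linear with rate a = Q/V + k = 0.133828 min⁻¹.
C_ss = Q C_in/(Q + kV) = 0.707982 mol/L; C(t) = C_ss + (C₀ − C_ss) e^(−a t).
C(14.95) = 0.707982 + (-0.707982)·e^(−0.133828·14.95) = 0.707982 + (-0.707982)·0.135236 = 0.612237 mol/L.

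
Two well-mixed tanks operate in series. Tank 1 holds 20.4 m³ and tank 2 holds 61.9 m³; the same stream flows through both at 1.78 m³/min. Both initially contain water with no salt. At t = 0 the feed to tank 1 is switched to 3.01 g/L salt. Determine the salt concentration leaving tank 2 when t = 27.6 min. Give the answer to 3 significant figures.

1.11 g/L

Species balance on tank i: dCᵢ/dt = (Cᵢ₋₁ − Cᵢ)/τᵢ with τᵢ = Vᵢ/Q.
τ₁ = 20.4/1.78 = 11.461 min; τ₂ = 61.9/1.78 = 34.775 min.
Tank 1: C₁ = C_in(1 − e^(−t/τ₁)). Tank 2 (τ₁ ≠ τ₂): C₂ = C_in[1 − (τ₁ e^(−t/τ₁) − τ₂ e^(−t/τ₂))/(τ₁ − τ₂)].
At t = 27.6: e^(−t/τ₁) = 0.089974, e^(−t/τ₂) = 0.45218.
C₂ = 3.01·[1 − (11.461·0.089974 − 34.775·0.45218)/(-23.315)] = 3.01·0.36977 = 1.1130 g/L.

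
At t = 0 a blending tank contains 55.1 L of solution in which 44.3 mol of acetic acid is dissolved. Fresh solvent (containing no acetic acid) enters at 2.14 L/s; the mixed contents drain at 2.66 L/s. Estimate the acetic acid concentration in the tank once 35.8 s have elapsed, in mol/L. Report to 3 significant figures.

0.147 mol/L

Let m(t) be the amount of acetic acid. Volume: V(t) = V₀ + (Q_in − Q_out) t = 55.1 − 0.52000 t; V(35.8) = 36.484 L.
Solute balance: dm/dt = 0 − Q_out C = −Q_out m/V(t).
dm/m = −Q_out dt/(V₀ − 0.52000 t); integrating gives ln(m/m₀) = −(Q_out/(Q_in−Q_out)) ln(V/V₀).
m = m₀ (V₀/V)^(Q_out/(Q_in−Q_out)) = 44.3 × (55.1/36.484)^(-5.1154) = 5.3765 mol.
C = m/V = 5.3765/36.484 = 0.14737 mol/L.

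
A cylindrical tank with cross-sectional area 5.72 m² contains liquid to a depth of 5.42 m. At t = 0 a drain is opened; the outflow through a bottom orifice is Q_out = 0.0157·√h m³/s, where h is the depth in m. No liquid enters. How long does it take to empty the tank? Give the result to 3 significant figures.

1700 s

A dh/dt = −Q_out = −0.0157 √h.
Separate and integrate: 2(√h − √h₀) = −(0.0157/A) t.
Set h = 0: 2√h₀ = (0.0157/A) t_empty ⇒ t_empty = 2A√h₀/0.0157.
t_empty = 2·5.72·√5.42/0.0157 = 11.440·2.3281/0.0157 = 1696.4 s.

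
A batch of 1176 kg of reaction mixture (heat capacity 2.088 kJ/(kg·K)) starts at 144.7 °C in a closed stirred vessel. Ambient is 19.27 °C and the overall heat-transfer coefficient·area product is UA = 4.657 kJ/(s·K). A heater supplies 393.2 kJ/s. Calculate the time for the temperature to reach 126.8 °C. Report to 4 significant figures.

302.5 s

Lumped-capacitance energy balance: M c_p dT/dt = UA(T_amb − T) + Q̇.
τ = M c_p/UA = 527.268 s; T_ss = T_amb + Q̇/UA = 19.27 + 393.2/4.657 = 103.702 °C.
T(t) = T_ss + (T₀ − T_ss)e^(−t/τ); set T = 126.8:
t = −τ ln[(T − T_ss)/(T₀ − T_ss)] = −527.268 · ln(0.563393) = 302.535 s.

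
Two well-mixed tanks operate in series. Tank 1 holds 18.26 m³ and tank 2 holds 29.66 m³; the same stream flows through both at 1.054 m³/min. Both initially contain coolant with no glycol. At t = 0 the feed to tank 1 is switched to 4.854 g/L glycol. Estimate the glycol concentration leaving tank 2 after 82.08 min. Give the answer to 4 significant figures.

Each tank obeys Vᵢ dCᵢ/dt = Q(Cᵢ₋₁ − Cᵢ), so τᵢ = Vᵢ/Q.
τ₁ = 18.26/1.054 = 17.3245 min; τ₂ = 29.66/1.054 = 28.1404 min.
Solving the cascade with C₁(0)=C₂(0)=0 gives C₂(t) = C_in[1 − (τ₁ e^(−t/τ₁) − τ₂ e^(−t/τ₂))/(τ₁ − τ₂)].
At t = 82.08: e^(−t/τ₁) = 0.00875785, e^(−t/τ₂) = 0.0541065.
C₂ = 4.854·[1 − (17.3245·0.00875785 − 28.1404·0.0541065)/(-10.8159)] = 4.854·0.873256 = 4.23879 g/L.

4.239 g/L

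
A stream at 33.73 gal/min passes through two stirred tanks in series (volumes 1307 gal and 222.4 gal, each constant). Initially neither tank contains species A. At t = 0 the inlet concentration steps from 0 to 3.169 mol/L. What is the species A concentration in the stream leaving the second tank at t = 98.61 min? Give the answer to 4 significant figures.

Time constants: τᵢ = Vᵢ/Q for each well-mixed tank.
τ₁ = 1307/33.73 = 38.7489 min; τ₂ = 222.4/33.73 = 6.59354 min.
Solving the cascade with C₁(0)=C₂(0)=0 gives C₂(t) = C_in[1 − (τ₁ e^(−t/τ₁) − τ₂ e^(−t/τ₂))/(τ₁ − τ₂)].
At t = 98.61: e^(−t/τ₁) = 0.0784850, e^(−t/τ₂) = 3.19805e-07.
C₂ = 3.169·[1 − (38.7489·0.0784850 − 6.59354·3.19805e-07)/(32.1554)] = 3.169·0.905421 = 2.86928 mol/L.

2.869 mol/L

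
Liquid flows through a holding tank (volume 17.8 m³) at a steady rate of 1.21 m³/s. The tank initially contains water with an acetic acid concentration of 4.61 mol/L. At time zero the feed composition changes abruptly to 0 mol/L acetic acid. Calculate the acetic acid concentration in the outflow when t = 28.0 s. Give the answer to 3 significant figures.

Unsteady species balance (constant V, well mixed): V dC/dt = Q(C_in − C).
Time constant τ = V/Q = 17.8/1.21 = 14.711 s.
Integrating: C(t) = C_in + (C₀ − C_in) e^(−t/τ).
C(28.0) = 0 + (4.61 − 0)·e^(−28.0/14.711) = 0 + (4.6100)·0.14907 = 0.68719 mol/L.

0.687 mol/L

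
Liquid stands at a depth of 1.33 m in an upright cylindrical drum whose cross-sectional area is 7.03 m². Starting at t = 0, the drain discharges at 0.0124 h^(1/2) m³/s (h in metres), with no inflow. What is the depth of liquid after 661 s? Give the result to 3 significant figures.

0.325 m

Volume balance on the tank: A dh/dt = −0.0124 √h.
This is separable: 2 d(√h)/dt = −0.0124/A, so √h = √h₀ − (0.0124/(2A)) t.
√h = √1.33 − 0.0124·661/(2·7.03) = 1.1533 − 0.58296 = 0.57030.
h = 0.57030² = 0.32524 m.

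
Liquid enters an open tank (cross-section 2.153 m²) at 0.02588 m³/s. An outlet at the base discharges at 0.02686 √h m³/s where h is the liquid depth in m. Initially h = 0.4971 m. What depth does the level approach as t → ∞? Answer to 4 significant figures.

A dh/dt = Q_in − 0.02686 √h. Steady state requires inflow = outflow:
Q_in = 0.02686 √h_ss ⇒ √h_ss = 0.02588/0.02686 = 0.963515.
h_ss = 0.963515² = 0.928360 m. (Since h₀ = 0.4971 m < h_ss, the level will rise toward this value.)

0.9284 m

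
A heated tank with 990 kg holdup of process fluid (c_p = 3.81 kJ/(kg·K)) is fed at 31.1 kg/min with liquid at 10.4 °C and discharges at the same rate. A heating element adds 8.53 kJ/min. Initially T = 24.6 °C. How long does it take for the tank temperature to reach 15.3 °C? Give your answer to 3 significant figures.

Energy balance: M c_p dT/dt = ṁ c_p (T_in − T) + 8.53.
τ = M/ṁ = 31.833 min; T_ss = T_in + Q̇/(ṁ c_p) = 10.472 °C.
T(t) = T_ss + (T₀ − T_ss) e^(−t/τ). Set T = 15.3:
e^(−t/τ) = (15.3 − 10.472)/(24.6 − 10.472) = 0.34173
t = −31.833 · ln(0.34173) = 34.180 min.

34.2 min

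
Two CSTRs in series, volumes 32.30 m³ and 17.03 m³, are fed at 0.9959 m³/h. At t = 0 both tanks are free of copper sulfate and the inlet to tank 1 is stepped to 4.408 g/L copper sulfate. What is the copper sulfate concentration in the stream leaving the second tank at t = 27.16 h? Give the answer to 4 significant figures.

Each tank obeys Vᵢ dCᵢ/dt = Q(Cᵢ₋₁ − Cᵢ), so τᵢ = Vᵢ/Q.
τ₁ = 32.30/0.9959 = 32.4330 h; τ₂ = 17.03/0.9959 = 17.1001 h.
Tank 1: C₁ = C_in(1 − e^(−t/τ₁)). Tank 2 (τ₁ ≠ τ₂): C₂ = C_in[1 − (τ₁ e^(−t/τ₁) − τ₂ e^(−t/τ₂))/(τ₁ − τ₂)].
At t = 27.16: e^(−t/τ₁) = 0.432826, e^(−t/τ₂) = 0.204274.
C₂ = 4.408·[1 − (32.4330·0.432826 − 17.1001·0.204274)/(15.3329)] = 4.408·0.312279 = 1.37653 g/L.

1.377 g/L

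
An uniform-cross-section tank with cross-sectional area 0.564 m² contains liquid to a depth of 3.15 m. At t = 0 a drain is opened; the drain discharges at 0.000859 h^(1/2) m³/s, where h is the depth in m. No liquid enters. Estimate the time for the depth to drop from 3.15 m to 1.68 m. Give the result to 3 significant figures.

With no inflow, A dh/dt = −0.000859 √h.
Separate and integrate: 2(√h − √h₀) = −(0.000859/A) t.
t = 2A(√h₀ − √h)/0.000859 = 2·0.564·(√3.15 − √1.68)/0.000859
  = 1.1280 × (1.7748 − 1.2961) / 0.000859 = 628.58 s.

629 s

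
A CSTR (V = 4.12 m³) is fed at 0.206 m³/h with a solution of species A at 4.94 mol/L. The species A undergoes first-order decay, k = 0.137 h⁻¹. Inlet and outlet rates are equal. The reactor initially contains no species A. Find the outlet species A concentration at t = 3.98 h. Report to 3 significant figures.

0.693 mol/L

Accumulation = in − out − consumed: V dC/dt = Q C_in − Q C − k V C.
This is linear with rate a = Q/V + k = 0.18700 h⁻¹.
C_ss = Q C_in/(Q + kV) = 1.3209 mol/L; C(t) = C_ss + (C₀ − C_ss) e^(−a t).
C(3.98) = 1.3209 + (-1.3209)·e^(−0.18700·3.98) = 1.3209 + (-1.3209)·0.47509 = 0.69334 mol/L.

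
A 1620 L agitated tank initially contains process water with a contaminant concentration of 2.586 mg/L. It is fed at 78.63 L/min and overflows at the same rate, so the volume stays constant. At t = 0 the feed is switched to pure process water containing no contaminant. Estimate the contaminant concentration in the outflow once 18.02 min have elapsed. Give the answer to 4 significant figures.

1.078 mg/L

Transient balance on the dissolved component: V dC/dt = Q(C_in − C).
So dC/dt = (C_in − C)/τ with τ = V/Q = 1620/78.63 = 20.6028 min.
This is linear first-order; C(t) = C_in + (C₀ − C_in) e^(−t/τ).
C(18.02) = 0 + (2.586 − 0)·e^(−18.02/20.6028) = 0 + (2.58600)·0.417013 = 1.07840 mg/L.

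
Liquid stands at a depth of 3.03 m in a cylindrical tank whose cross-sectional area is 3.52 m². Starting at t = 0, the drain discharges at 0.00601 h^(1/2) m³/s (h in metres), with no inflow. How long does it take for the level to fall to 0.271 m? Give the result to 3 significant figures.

A dh/dt = −Q_out = −0.00601 √h.
∫ h^(−1/2) dh = −(0.00601/A) ∫ dt, giving 2√h = 2√h₀ − (0.00601/A) t.
t = 2A(√h₀ − √h)/0.00601 = 2·3.52·(√3.03 − √0.271)/0.00601
  = 7.0400 × (1.7407 − 0.52058) / 0.00601 = 1429.2 s.

1430 s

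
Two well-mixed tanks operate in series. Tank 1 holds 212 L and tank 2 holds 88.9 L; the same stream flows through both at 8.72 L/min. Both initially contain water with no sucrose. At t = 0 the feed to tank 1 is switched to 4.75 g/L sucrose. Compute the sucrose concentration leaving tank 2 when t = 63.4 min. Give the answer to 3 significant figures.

Each tank obeys Vᵢ dCᵢ/dt = Q(Cᵢ₋₁ − Cᵢ), so τᵢ = Vᵢ/Q.
τ₁ = 212/8.72 = 24.312 min; τ₂ = 88.9/8.72 = 10.195 min.
Solving the cascade with C₁(0)=C₂(0)=0 gives C₂(t) = C_in[1 − (τ₁ e^(−t/τ₁) − τ₂ e^(−t/τ₂))/(τ₁ − τ₂)].
At t = 63.4: e^(−t/τ₁) = 0.073698, e^(−t/τ₂) = 0.0019917.
C₂ = 4.75·[1 − (24.312·0.073698 − 10.195·0.0019917)/(14.117)] = 4.75·0.87452 = 4.1540 g/L.

4.15 g/L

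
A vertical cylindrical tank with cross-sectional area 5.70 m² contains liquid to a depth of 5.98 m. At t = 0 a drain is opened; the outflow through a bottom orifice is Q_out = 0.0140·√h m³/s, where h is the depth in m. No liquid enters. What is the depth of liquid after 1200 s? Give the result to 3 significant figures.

A dh/dt = −Q_out = −0.0140 √h.
This is separable: 2 d(√h)/dt = −0.0140/A, so √h = √h₀ − (0.0140/(2A)) t.
√h = √5.98 − 0.0140·1200/(2·5.70) = 2.4454 − 1.4737 = 0.97172.
h = 0.97172² = 0.94424 m.

0.944 m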